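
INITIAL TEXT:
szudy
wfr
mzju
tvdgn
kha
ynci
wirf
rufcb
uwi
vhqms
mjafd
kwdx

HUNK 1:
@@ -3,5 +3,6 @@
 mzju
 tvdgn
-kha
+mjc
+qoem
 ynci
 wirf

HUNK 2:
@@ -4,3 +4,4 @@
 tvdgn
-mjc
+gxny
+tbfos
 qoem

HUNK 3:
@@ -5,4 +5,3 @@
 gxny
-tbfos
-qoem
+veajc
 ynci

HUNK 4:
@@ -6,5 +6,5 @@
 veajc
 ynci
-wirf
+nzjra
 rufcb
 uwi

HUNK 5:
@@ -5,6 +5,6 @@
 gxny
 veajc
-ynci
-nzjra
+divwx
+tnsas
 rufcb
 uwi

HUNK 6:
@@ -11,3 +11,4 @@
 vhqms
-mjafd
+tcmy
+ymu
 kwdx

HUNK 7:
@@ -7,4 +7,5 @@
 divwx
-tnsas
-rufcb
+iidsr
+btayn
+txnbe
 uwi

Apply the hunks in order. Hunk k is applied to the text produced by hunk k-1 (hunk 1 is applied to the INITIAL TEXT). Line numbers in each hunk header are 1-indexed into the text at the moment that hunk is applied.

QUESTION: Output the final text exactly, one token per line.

Answer: szudy
wfr
mzju
tvdgn
gxny
veajc
divwx
iidsr
btayn
txnbe
uwi
vhqms
tcmy
ymu
kwdx

Derivation:
Hunk 1: at line 3 remove [kha] add [mjc,qoem] -> 13 lines: szudy wfr mzju tvdgn mjc qoem ynci wirf rufcb uwi vhqms mjafd kwdx
Hunk 2: at line 4 remove [mjc] add [gxny,tbfos] -> 14 lines: szudy wfr mzju tvdgn gxny tbfos qoem ynci wirf rufcb uwi vhqms mjafd kwdx
Hunk 3: at line 5 remove [tbfos,qoem] add [veajc] -> 13 lines: szudy wfr mzju tvdgn gxny veajc ynci wirf rufcb uwi vhqms mjafd kwdx
Hunk 4: at line 6 remove [wirf] add [nzjra] -> 13 lines: szudy wfr mzju tvdgn gxny veajc ynci nzjra rufcb uwi vhqms mjafd kwdx
Hunk 5: at line 5 remove [ynci,nzjra] add [divwx,tnsas] -> 13 lines: szudy wfr mzju tvdgn gxny veajc divwx tnsas rufcb uwi vhqms mjafd kwdx
Hunk 6: at line 11 remove [mjafd] add [tcmy,ymu] -> 14 lines: szudy wfr mzju tvdgn gxny veajc divwx tnsas rufcb uwi vhqms tcmy ymu kwdx
Hunk 7: at line 7 remove [tnsas,rufcb] add [iidsr,btayn,txnbe] -> 15 lines: szudy wfr mzju tvdgn gxny veajc divwx iidsr btayn txnbe uwi vhqms tcmy ymu kwdx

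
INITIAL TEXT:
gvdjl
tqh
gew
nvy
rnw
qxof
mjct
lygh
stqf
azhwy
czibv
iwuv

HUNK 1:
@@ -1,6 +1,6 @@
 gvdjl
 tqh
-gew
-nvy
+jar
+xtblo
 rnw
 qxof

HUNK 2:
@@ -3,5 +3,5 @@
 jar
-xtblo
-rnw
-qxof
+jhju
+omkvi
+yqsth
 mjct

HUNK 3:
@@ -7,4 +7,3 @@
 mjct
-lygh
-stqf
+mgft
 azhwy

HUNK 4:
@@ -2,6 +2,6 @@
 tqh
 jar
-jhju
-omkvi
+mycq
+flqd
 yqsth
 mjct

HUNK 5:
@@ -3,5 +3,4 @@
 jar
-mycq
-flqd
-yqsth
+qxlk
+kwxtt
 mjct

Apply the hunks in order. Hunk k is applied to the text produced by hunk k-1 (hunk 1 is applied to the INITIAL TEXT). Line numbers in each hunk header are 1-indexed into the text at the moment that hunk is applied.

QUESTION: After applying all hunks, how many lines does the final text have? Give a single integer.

Answer: 10

Derivation:
Hunk 1: at line 1 remove [gew,nvy] add [jar,xtblo] -> 12 lines: gvdjl tqh jar xtblo rnw qxof mjct lygh stqf azhwy czibv iwuv
Hunk 2: at line 3 remove [xtblo,rnw,qxof] add [jhju,omkvi,yqsth] -> 12 lines: gvdjl tqh jar jhju omkvi yqsth mjct lygh stqf azhwy czibv iwuv
Hunk 3: at line 7 remove [lygh,stqf] add [mgft] -> 11 lines: gvdjl tqh jar jhju omkvi yqsth mjct mgft azhwy czibv iwuv
Hunk 4: at line 2 remove [jhju,omkvi] add [mycq,flqd] -> 11 lines: gvdjl tqh jar mycq flqd yqsth mjct mgft azhwy czibv iwuv
Hunk 5: at line 3 remove [mycq,flqd,yqsth] add [qxlk,kwxtt] -> 10 lines: gvdjl tqh jar qxlk kwxtt mjct mgft azhwy czibv iwuv
Final line count: 10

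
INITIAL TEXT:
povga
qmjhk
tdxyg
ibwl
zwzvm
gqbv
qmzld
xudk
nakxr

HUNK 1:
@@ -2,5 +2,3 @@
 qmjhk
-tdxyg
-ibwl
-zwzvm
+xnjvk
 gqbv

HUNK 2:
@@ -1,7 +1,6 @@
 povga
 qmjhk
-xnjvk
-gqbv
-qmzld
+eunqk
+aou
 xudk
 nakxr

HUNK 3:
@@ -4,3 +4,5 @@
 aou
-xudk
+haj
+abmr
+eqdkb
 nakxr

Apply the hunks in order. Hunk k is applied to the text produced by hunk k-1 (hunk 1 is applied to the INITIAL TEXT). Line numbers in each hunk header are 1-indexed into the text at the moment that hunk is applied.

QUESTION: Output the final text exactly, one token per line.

Answer: povga
qmjhk
eunqk
aou
haj
abmr
eqdkb
nakxr

Derivation:
Hunk 1: at line 2 remove [tdxyg,ibwl,zwzvm] add [xnjvk] -> 7 lines: povga qmjhk xnjvk gqbv qmzld xudk nakxr
Hunk 2: at line 1 remove [xnjvk,gqbv,qmzld] add [eunqk,aou] -> 6 lines: povga qmjhk eunqk aou xudk nakxr
Hunk 3: at line 4 remove [xudk] add [haj,abmr,eqdkb] -> 8 lines: povga qmjhk eunqk aou haj abmr eqdkb nakxr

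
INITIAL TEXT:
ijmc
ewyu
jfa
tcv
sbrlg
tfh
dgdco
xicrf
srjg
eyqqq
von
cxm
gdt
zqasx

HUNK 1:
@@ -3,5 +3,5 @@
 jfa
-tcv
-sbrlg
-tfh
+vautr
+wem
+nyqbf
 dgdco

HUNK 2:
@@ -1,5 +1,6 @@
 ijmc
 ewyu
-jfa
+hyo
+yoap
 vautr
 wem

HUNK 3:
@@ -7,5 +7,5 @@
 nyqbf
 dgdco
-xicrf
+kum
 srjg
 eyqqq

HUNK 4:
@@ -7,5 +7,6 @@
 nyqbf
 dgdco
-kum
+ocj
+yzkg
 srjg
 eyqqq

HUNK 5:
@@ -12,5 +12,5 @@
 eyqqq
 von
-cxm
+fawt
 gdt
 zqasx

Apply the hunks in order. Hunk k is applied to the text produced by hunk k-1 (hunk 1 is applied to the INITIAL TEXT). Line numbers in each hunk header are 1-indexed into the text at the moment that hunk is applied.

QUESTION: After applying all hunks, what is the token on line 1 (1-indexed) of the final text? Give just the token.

Hunk 1: at line 3 remove [tcv,sbrlg,tfh] add [vautr,wem,nyqbf] -> 14 lines: ijmc ewyu jfa vautr wem nyqbf dgdco xicrf srjg eyqqq von cxm gdt zqasx
Hunk 2: at line 1 remove [jfa] add [hyo,yoap] -> 15 lines: ijmc ewyu hyo yoap vautr wem nyqbf dgdco xicrf srjg eyqqq von cxm gdt zqasx
Hunk 3: at line 7 remove [xicrf] add [kum] -> 15 lines: ijmc ewyu hyo yoap vautr wem nyqbf dgdco kum srjg eyqqq von cxm gdt zqasx
Hunk 4: at line 7 remove [kum] add [ocj,yzkg] -> 16 lines: ijmc ewyu hyo yoap vautr wem nyqbf dgdco ocj yzkg srjg eyqqq von cxm gdt zqasx
Hunk 5: at line 12 remove [cxm] add [fawt] -> 16 lines: ijmc ewyu hyo yoap vautr wem nyqbf dgdco ocj yzkg srjg eyqqq von fawt gdt zqasx
Final line 1: ijmc

Answer: ijmc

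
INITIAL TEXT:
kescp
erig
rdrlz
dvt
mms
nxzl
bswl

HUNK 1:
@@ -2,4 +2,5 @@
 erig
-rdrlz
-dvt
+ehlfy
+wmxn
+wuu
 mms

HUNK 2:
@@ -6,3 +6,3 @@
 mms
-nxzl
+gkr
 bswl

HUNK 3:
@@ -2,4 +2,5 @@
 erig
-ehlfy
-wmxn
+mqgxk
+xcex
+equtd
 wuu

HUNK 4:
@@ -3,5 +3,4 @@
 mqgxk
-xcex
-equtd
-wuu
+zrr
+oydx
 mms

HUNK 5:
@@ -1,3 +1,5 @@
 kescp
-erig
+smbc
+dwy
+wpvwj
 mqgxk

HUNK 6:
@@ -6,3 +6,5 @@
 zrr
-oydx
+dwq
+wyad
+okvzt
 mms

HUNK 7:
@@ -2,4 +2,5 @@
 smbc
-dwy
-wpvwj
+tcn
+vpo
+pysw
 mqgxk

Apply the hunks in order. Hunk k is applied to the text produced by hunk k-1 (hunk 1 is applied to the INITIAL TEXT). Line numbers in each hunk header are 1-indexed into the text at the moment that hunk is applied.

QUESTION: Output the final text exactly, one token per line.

Answer: kescp
smbc
tcn
vpo
pysw
mqgxk
zrr
dwq
wyad
okvzt
mms
gkr
bswl

Derivation:
Hunk 1: at line 2 remove [rdrlz,dvt] add [ehlfy,wmxn,wuu] -> 8 lines: kescp erig ehlfy wmxn wuu mms nxzl bswl
Hunk 2: at line 6 remove [nxzl] add [gkr] -> 8 lines: kescp erig ehlfy wmxn wuu mms gkr bswl
Hunk 3: at line 2 remove [ehlfy,wmxn] add [mqgxk,xcex,equtd] -> 9 lines: kescp erig mqgxk xcex equtd wuu mms gkr bswl
Hunk 4: at line 3 remove [xcex,equtd,wuu] add [zrr,oydx] -> 8 lines: kescp erig mqgxk zrr oydx mms gkr bswl
Hunk 5: at line 1 remove [erig] add [smbc,dwy,wpvwj] -> 10 lines: kescp smbc dwy wpvwj mqgxk zrr oydx mms gkr bswl
Hunk 6: at line 6 remove [oydx] add [dwq,wyad,okvzt] -> 12 lines: kescp smbc dwy wpvwj mqgxk zrr dwq wyad okvzt mms gkr bswl
Hunk 7: at line 2 remove [dwy,wpvwj] add [tcn,vpo,pysw] -> 13 lines: kescp smbc tcn vpo pysw mqgxk zrr dwq wyad okvzt mms gkr bswl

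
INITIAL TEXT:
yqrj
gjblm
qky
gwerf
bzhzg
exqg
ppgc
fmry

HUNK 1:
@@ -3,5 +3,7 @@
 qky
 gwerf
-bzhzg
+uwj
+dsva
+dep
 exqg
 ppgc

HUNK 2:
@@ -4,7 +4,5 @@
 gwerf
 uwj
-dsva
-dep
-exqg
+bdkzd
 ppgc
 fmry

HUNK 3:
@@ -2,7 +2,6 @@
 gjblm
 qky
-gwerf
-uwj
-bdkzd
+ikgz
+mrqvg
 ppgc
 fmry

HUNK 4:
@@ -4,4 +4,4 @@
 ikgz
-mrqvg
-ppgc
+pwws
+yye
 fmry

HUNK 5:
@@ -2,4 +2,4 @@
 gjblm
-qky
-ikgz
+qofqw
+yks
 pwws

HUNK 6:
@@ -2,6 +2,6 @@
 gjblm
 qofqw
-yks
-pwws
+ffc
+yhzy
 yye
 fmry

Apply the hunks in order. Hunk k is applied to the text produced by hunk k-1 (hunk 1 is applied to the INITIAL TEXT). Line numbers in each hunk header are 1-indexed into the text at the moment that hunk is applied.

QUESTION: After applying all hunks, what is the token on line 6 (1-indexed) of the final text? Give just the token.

Answer: yye

Derivation:
Hunk 1: at line 3 remove [bzhzg] add [uwj,dsva,dep] -> 10 lines: yqrj gjblm qky gwerf uwj dsva dep exqg ppgc fmry
Hunk 2: at line 4 remove [dsva,dep,exqg] add [bdkzd] -> 8 lines: yqrj gjblm qky gwerf uwj bdkzd ppgc fmry
Hunk 3: at line 2 remove [gwerf,uwj,bdkzd] add [ikgz,mrqvg] -> 7 lines: yqrj gjblm qky ikgz mrqvg ppgc fmry
Hunk 4: at line 4 remove [mrqvg,ppgc] add [pwws,yye] -> 7 lines: yqrj gjblm qky ikgz pwws yye fmry
Hunk 5: at line 2 remove [qky,ikgz] add [qofqw,yks] -> 7 lines: yqrj gjblm qofqw yks pwws yye fmry
Hunk 6: at line 2 remove [yks,pwws] add [ffc,yhzy] -> 7 lines: yqrj gjblm qofqw ffc yhzy yye fmry
Final line 6: yye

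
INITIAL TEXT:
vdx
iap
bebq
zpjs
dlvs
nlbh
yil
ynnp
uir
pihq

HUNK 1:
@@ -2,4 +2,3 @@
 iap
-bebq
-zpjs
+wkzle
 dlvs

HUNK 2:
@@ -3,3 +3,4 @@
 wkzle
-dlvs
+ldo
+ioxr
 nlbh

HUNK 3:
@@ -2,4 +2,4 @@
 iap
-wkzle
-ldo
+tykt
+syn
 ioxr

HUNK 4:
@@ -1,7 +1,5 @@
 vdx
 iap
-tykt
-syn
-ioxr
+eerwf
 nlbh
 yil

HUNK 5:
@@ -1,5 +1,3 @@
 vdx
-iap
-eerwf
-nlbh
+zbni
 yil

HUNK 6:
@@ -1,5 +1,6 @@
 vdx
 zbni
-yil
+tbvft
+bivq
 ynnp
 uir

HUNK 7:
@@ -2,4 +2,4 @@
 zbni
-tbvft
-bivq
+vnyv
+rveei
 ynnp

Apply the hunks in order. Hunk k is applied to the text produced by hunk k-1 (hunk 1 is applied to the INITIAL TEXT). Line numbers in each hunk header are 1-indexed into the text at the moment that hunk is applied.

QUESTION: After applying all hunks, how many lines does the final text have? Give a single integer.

Hunk 1: at line 2 remove [bebq,zpjs] add [wkzle] -> 9 lines: vdx iap wkzle dlvs nlbh yil ynnp uir pihq
Hunk 2: at line 3 remove [dlvs] add [ldo,ioxr] -> 10 lines: vdx iap wkzle ldo ioxr nlbh yil ynnp uir pihq
Hunk 3: at line 2 remove [wkzle,ldo] add [tykt,syn] -> 10 lines: vdx iap tykt syn ioxr nlbh yil ynnp uir pihq
Hunk 4: at line 1 remove [tykt,syn,ioxr] add [eerwf] -> 8 lines: vdx iap eerwf nlbh yil ynnp uir pihq
Hunk 5: at line 1 remove [iap,eerwf,nlbh] add [zbni] -> 6 lines: vdx zbni yil ynnp uir pihq
Hunk 6: at line 1 remove [yil] add [tbvft,bivq] -> 7 lines: vdx zbni tbvft bivq ynnp uir pihq
Hunk 7: at line 2 remove [tbvft,bivq] add [vnyv,rveei] -> 7 lines: vdx zbni vnyv rveei ynnp uir pihq
Final line count: 7

Answer: 7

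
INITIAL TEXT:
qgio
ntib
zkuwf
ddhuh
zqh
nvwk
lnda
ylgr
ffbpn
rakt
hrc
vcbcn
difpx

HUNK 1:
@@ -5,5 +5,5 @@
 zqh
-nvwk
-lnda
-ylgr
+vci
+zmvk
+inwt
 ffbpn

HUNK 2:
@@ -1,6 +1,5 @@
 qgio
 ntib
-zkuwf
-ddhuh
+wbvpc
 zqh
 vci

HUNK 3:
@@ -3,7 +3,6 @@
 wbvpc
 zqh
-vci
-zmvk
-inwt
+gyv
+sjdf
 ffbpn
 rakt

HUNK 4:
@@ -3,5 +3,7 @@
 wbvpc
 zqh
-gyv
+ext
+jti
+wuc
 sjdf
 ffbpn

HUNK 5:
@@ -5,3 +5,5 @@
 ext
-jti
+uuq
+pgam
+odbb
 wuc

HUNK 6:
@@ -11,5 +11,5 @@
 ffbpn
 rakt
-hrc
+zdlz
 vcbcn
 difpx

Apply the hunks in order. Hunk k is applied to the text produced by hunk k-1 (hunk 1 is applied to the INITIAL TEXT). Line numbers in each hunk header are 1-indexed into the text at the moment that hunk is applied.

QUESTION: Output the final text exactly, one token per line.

Hunk 1: at line 5 remove [nvwk,lnda,ylgr] add [vci,zmvk,inwt] -> 13 lines: qgio ntib zkuwf ddhuh zqh vci zmvk inwt ffbpn rakt hrc vcbcn difpx
Hunk 2: at line 1 remove [zkuwf,ddhuh] add [wbvpc] -> 12 lines: qgio ntib wbvpc zqh vci zmvk inwt ffbpn rakt hrc vcbcn difpx
Hunk 3: at line 3 remove [vci,zmvk,inwt] add [gyv,sjdf] -> 11 lines: qgio ntib wbvpc zqh gyv sjdf ffbpn rakt hrc vcbcn difpx
Hunk 4: at line 3 remove [gyv] add [ext,jti,wuc] -> 13 lines: qgio ntib wbvpc zqh ext jti wuc sjdf ffbpn rakt hrc vcbcn difpx
Hunk 5: at line 5 remove [jti] add [uuq,pgam,odbb] -> 15 lines: qgio ntib wbvpc zqh ext uuq pgam odbb wuc sjdf ffbpn rakt hrc vcbcn difpx
Hunk 6: at line 11 remove [hrc] add [zdlz] -> 15 lines: qgio ntib wbvpc zqh ext uuq pgam odbb wuc sjdf ffbpn rakt zdlz vcbcn difpx

Answer: qgio
ntib
wbvpc
zqh
ext
uuq
pgam
odbb
wuc
sjdf
ffbpn
rakt
zdlz
vcbcn
difpx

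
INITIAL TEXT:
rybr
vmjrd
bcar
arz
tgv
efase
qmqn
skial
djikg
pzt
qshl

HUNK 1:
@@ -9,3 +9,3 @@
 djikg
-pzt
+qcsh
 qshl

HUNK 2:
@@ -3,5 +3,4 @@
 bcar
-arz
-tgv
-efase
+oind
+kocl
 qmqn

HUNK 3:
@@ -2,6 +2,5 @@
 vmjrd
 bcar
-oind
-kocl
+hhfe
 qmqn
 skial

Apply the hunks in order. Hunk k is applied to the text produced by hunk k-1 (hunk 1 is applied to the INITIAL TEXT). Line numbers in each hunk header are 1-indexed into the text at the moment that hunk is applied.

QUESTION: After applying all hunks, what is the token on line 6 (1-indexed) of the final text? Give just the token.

Hunk 1: at line 9 remove [pzt] add [qcsh] -> 11 lines: rybr vmjrd bcar arz tgv efase qmqn skial djikg qcsh qshl
Hunk 2: at line 3 remove [arz,tgv,efase] add [oind,kocl] -> 10 lines: rybr vmjrd bcar oind kocl qmqn skial djikg qcsh qshl
Hunk 3: at line 2 remove [oind,kocl] add [hhfe] -> 9 lines: rybr vmjrd bcar hhfe qmqn skial djikg qcsh qshl
Final line 6: skial

Answer: skial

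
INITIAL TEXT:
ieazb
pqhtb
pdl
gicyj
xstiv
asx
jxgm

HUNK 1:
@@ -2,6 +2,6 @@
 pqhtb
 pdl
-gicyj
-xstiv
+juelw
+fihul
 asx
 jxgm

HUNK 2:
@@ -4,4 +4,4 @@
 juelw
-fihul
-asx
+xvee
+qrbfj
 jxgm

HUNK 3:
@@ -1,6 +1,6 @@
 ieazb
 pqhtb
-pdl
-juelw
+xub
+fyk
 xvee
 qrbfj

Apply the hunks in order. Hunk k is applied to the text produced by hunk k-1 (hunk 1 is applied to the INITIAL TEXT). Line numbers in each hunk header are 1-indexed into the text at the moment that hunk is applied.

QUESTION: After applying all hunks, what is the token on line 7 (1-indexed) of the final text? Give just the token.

Answer: jxgm

Derivation:
Hunk 1: at line 2 remove [gicyj,xstiv] add [juelw,fihul] -> 7 lines: ieazb pqhtb pdl juelw fihul asx jxgm
Hunk 2: at line 4 remove [fihul,asx] add [xvee,qrbfj] -> 7 lines: ieazb pqhtb pdl juelw xvee qrbfj jxgm
Hunk 3: at line 1 remove [pdl,juelw] add [xub,fyk] -> 7 lines: ieazb pqhtb xub fyk xvee qrbfj jxgm
Final line 7: jxgm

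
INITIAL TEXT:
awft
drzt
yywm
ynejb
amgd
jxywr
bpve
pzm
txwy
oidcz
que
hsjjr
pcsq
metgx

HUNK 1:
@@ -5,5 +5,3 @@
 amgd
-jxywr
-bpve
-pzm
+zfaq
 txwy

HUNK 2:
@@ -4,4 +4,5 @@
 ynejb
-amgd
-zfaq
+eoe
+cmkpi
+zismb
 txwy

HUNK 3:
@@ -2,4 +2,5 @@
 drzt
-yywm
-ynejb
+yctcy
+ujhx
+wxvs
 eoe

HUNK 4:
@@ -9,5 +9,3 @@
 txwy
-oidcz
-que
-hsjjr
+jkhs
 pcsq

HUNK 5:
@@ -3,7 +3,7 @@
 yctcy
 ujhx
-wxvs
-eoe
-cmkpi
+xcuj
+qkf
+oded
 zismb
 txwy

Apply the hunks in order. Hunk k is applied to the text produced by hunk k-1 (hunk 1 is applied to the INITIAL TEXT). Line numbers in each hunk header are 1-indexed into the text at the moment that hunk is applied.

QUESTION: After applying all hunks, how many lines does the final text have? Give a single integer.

Answer: 12

Derivation:
Hunk 1: at line 5 remove [jxywr,bpve,pzm] add [zfaq] -> 12 lines: awft drzt yywm ynejb amgd zfaq txwy oidcz que hsjjr pcsq metgx
Hunk 2: at line 4 remove [amgd,zfaq] add [eoe,cmkpi,zismb] -> 13 lines: awft drzt yywm ynejb eoe cmkpi zismb txwy oidcz que hsjjr pcsq metgx
Hunk 3: at line 2 remove [yywm,ynejb] add [yctcy,ujhx,wxvs] -> 14 lines: awft drzt yctcy ujhx wxvs eoe cmkpi zismb txwy oidcz que hsjjr pcsq metgx
Hunk 4: at line 9 remove [oidcz,que,hsjjr] add [jkhs] -> 12 lines: awft drzt yctcy ujhx wxvs eoe cmkpi zismb txwy jkhs pcsq metgx
Hunk 5: at line 3 remove [wxvs,eoe,cmkpi] add [xcuj,qkf,oded] -> 12 lines: awft drzt yctcy ujhx xcuj qkf oded zismb txwy jkhs pcsq metgx
Final line count: 12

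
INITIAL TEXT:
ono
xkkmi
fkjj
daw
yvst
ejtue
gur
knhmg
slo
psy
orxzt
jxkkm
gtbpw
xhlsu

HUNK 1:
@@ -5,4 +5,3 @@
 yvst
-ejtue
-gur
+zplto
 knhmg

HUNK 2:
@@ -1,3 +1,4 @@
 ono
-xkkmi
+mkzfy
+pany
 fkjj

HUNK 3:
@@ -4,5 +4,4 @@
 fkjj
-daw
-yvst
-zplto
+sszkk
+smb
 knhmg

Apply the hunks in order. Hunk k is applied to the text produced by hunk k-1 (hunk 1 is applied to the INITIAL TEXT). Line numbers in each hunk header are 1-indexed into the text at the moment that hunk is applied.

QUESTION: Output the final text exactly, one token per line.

Hunk 1: at line 5 remove [ejtue,gur] add [zplto] -> 13 lines: ono xkkmi fkjj daw yvst zplto knhmg slo psy orxzt jxkkm gtbpw xhlsu
Hunk 2: at line 1 remove [xkkmi] add [mkzfy,pany] -> 14 lines: ono mkzfy pany fkjj daw yvst zplto knhmg slo psy orxzt jxkkm gtbpw xhlsu
Hunk 3: at line 4 remove [daw,yvst,zplto] add [sszkk,smb] -> 13 lines: ono mkzfy pany fkjj sszkk smb knhmg slo psy orxzt jxkkm gtbpw xhlsu

Answer: ono
mkzfy
pany
fkjj
sszkk
smb
knhmg
slo
psy
orxzt
jxkkm
gtbpw
xhlsu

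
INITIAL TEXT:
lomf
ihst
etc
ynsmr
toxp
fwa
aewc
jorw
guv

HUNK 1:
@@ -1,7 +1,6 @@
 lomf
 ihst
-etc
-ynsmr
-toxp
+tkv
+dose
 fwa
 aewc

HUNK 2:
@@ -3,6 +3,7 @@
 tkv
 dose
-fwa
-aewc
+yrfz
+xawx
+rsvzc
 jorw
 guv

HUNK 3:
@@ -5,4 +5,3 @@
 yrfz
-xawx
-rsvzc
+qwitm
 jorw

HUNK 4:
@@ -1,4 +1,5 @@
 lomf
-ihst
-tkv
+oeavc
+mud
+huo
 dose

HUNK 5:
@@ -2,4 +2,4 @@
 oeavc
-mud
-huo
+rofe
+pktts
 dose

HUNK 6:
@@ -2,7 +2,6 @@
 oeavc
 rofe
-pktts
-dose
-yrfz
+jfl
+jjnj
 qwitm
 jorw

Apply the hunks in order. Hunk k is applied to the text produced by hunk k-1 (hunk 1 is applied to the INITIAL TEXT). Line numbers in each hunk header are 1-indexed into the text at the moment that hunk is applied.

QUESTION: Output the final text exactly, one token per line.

Answer: lomf
oeavc
rofe
jfl
jjnj
qwitm
jorw
guv

Derivation:
Hunk 1: at line 1 remove [etc,ynsmr,toxp] add [tkv,dose] -> 8 lines: lomf ihst tkv dose fwa aewc jorw guv
Hunk 2: at line 3 remove [fwa,aewc] add [yrfz,xawx,rsvzc] -> 9 lines: lomf ihst tkv dose yrfz xawx rsvzc jorw guv
Hunk 3: at line 5 remove [xawx,rsvzc] add [qwitm] -> 8 lines: lomf ihst tkv dose yrfz qwitm jorw guv
Hunk 4: at line 1 remove [ihst,tkv] add [oeavc,mud,huo] -> 9 lines: lomf oeavc mud huo dose yrfz qwitm jorw guv
Hunk 5: at line 2 remove [mud,huo] add [rofe,pktts] -> 9 lines: lomf oeavc rofe pktts dose yrfz qwitm jorw guv
Hunk 6: at line 2 remove [pktts,dose,yrfz] add [jfl,jjnj] -> 8 lines: lomf oeavc rofe jfl jjnj qwitm jorw guv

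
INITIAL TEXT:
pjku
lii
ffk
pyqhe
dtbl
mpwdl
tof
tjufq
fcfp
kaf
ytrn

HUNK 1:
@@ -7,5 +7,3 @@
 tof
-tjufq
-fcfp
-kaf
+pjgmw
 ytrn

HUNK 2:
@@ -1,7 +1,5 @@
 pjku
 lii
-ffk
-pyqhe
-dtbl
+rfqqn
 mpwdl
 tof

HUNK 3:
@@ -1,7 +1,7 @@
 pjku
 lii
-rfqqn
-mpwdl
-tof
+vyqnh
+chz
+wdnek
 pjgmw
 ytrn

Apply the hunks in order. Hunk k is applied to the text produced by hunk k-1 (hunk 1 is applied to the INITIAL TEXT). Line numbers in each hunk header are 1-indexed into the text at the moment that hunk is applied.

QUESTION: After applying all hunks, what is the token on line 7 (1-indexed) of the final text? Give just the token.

Answer: ytrn

Derivation:
Hunk 1: at line 7 remove [tjufq,fcfp,kaf] add [pjgmw] -> 9 lines: pjku lii ffk pyqhe dtbl mpwdl tof pjgmw ytrn
Hunk 2: at line 1 remove [ffk,pyqhe,dtbl] add [rfqqn] -> 7 lines: pjku lii rfqqn mpwdl tof pjgmw ytrn
Hunk 3: at line 1 remove [rfqqn,mpwdl,tof] add [vyqnh,chz,wdnek] -> 7 lines: pjku lii vyqnh chz wdnek pjgmw ytrn
Final line 7: ytrn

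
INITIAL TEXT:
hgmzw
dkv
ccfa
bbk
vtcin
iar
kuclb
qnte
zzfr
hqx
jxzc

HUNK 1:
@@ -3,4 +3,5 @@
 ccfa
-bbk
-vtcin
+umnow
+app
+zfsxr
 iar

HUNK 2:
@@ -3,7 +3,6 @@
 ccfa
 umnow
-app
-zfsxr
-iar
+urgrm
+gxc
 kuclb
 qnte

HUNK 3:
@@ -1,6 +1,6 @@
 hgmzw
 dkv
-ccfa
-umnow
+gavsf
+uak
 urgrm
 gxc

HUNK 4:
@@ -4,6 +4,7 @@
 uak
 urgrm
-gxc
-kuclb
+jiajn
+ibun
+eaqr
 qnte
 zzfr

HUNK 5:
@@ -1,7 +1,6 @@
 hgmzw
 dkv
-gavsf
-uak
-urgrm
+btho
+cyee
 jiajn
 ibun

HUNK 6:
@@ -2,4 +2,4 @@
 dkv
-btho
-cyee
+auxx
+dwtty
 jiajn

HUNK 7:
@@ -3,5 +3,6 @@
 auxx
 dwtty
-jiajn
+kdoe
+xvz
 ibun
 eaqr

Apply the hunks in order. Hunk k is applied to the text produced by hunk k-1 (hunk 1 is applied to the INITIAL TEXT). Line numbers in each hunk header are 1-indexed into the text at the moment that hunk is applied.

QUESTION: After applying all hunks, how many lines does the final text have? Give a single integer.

Hunk 1: at line 3 remove [bbk,vtcin] add [umnow,app,zfsxr] -> 12 lines: hgmzw dkv ccfa umnow app zfsxr iar kuclb qnte zzfr hqx jxzc
Hunk 2: at line 3 remove [app,zfsxr,iar] add [urgrm,gxc] -> 11 lines: hgmzw dkv ccfa umnow urgrm gxc kuclb qnte zzfr hqx jxzc
Hunk 3: at line 1 remove [ccfa,umnow] add [gavsf,uak] -> 11 lines: hgmzw dkv gavsf uak urgrm gxc kuclb qnte zzfr hqx jxzc
Hunk 4: at line 4 remove [gxc,kuclb] add [jiajn,ibun,eaqr] -> 12 lines: hgmzw dkv gavsf uak urgrm jiajn ibun eaqr qnte zzfr hqx jxzc
Hunk 5: at line 1 remove [gavsf,uak,urgrm] add [btho,cyee] -> 11 lines: hgmzw dkv btho cyee jiajn ibun eaqr qnte zzfr hqx jxzc
Hunk 6: at line 2 remove [btho,cyee] add [auxx,dwtty] -> 11 lines: hgmzw dkv auxx dwtty jiajn ibun eaqr qnte zzfr hqx jxzc
Hunk 7: at line 3 remove [jiajn] add [kdoe,xvz] -> 12 lines: hgmzw dkv auxx dwtty kdoe xvz ibun eaqr qnte zzfr hqx jxzc
Final line count: 12

Answer: 12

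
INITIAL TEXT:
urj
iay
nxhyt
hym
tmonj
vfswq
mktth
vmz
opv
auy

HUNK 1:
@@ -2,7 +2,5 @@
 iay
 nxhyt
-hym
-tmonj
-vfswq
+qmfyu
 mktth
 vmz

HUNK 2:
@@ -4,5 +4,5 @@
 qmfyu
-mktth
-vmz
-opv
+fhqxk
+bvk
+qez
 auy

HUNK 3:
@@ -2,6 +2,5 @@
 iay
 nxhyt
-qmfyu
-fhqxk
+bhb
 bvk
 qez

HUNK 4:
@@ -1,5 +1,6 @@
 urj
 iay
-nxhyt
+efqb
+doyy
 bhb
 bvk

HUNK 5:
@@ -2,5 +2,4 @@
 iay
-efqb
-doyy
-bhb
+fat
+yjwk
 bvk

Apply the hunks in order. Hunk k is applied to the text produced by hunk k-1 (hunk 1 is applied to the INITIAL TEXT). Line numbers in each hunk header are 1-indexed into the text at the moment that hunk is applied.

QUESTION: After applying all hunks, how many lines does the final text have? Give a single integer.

Answer: 7

Derivation:
Hunk 1: at line 2 remove [hym,tmonj,vfswq] add [qmfyu] -> 8 lines: urj iay nxhyt qmfyu mktth vmz opv auy
Hunk 2: at line 4 remove [mktth,vmz,opv] add [fhqxk,bvk,qez] -> 8 lines: urj iay nxhyt qmfyu fhqxk bvk qez auy
Hunk 3: at line 2 remove [qmfyu,fhqxk] add [bhb] -> 7 lines: urj iay nxhyt bhb bvk qez auy
Hunk 4: at line 1 remove [nxhyt] add [efqb,doyy] -> 8 lines: urj iay efqb doyy bhb bvk qez auy
Hunk 5: at line 2 remove [efqb,doyy,bhb] add [fat,yjwk] -> 7 lines: urj iay fat yjwk bvk qez auy
Final line count: 7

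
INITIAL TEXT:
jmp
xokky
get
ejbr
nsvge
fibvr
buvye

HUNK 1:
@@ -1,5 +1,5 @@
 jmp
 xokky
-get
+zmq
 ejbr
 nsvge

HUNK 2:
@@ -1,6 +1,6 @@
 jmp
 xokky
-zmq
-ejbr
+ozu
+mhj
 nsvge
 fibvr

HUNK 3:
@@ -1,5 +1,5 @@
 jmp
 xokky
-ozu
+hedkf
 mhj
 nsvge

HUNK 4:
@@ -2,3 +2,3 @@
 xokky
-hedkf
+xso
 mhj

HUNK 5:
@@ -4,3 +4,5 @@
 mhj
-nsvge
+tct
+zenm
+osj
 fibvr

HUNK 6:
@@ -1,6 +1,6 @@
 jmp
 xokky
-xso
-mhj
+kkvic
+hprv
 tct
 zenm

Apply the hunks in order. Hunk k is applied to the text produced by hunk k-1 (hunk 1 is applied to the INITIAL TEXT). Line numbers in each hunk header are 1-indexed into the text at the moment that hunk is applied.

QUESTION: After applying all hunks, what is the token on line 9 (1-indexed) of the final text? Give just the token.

Answer: buvye

Derivation:
Hunk 1: at line 1 remove [get] add [zmq] -> 7 lines: jmp xokky zmq ejbr nsvge fibvr buvye
Hunk 2: at line 1 remove [zmq,ejbr] add [ozu,mhj] -> 7 lines: jmp xokky ozu mhj nsvge fibvr buvye
Hunk 3: at line 1 remove [ozu] add [hedkf] -> 7 lines: jmp xokky hedkf mhj nsvge fibvr buvye
Hunk 4: at line 2 remove [hedkf] add [xso] -> 7 lines: jmp xokky xso mhj nsvge fibvr buvye
Hunk 5: at line 4 remove [nsvge] add [tct,zenm,osj] -> 9 lines: jmp xokky xso mhj tct zenm osj fibvr buvye
Hunk 6: at line 1 remove [xso,mhj] add [kkvic,hprv] -> 9 lines: jmp xokky kkvic hprv tct zenm osj fibvr buvye
Final line 9: buvye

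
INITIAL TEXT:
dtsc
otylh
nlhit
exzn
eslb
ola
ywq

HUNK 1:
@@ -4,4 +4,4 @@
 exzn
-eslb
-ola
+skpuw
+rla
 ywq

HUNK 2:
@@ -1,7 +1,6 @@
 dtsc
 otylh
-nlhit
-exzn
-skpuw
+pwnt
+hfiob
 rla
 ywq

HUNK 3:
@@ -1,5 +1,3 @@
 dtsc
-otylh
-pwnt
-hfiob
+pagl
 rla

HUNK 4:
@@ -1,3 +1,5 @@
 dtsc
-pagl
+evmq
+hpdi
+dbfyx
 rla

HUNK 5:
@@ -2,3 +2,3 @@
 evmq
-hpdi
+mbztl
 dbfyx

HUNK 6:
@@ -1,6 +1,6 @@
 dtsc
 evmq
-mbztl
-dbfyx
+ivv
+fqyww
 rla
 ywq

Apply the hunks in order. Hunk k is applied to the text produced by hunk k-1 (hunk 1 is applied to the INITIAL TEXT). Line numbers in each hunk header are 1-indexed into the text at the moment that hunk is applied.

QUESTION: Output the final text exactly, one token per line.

Answer: dtsc
evmq
ivv
fqyww
rla
ywq

Derivation:
Hunk 1: at line 4 remove [eslb,ola] add [skpuw,rla] -> 7 lines: dtsc otylh nlhit exzn skpuw rla ywq
Hunk 2: at line 1 remove [nlhit,exzn,skpuw] add [pwnt,hfiob] -> 6 lines: dtsc otylh pwnt hfiob rla ywq
Hunk 3: at line 1 remove [otylh,pwnt,hfiob] add [pagl] -> 4 lines: dtsc pagl rla ywq
Hunk 4: at line 1 remove [pagl] add [evmq,hpdi,dbfyx] -> 6 lines: dtsc evmq hpdi dbfyx rla ywq
Hunk 5: at line 2 remove [hpdi] add [mbztl] -> 6 lines: dtsc evmq mbztl dbfyx rla ywq
Hunk 6: at line 1 remove [mbztl,dbfyx] add [ivv,fqyww] -> 6 lines: dtsc evmq ivv fqyww rla ywq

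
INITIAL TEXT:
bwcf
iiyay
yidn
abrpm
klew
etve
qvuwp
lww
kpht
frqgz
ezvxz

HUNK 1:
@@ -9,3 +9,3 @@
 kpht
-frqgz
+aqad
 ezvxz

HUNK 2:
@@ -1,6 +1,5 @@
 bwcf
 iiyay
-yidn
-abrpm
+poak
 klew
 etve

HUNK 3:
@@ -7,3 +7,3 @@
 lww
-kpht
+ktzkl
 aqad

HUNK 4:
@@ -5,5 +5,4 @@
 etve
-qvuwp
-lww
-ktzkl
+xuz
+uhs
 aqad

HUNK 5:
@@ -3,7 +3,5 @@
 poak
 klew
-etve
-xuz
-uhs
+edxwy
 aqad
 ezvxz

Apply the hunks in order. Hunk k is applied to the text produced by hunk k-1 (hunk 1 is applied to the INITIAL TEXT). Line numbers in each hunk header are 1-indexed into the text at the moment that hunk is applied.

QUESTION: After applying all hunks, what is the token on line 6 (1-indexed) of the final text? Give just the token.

Answer: aqad

Derivation:
Hunk 1: at line 9 remove [frqgz] add [aqad] -> 11 lines: bwcf iiyay yidn abrpm klew etve qvuwp lww kpht aqad ezvxz
Hunk 2: at line 1 remove [yidn,abrpm] add [poak] -> 10 lines: bwcf iiyay poak klew etve qvuwp lww kpht aqad ezvxz
Hunk 3: at line 7 remove [kpht] add [ktzkl] -> 10 lines: bwcf iiyay poak klew etve qvuwp lww ktzkl aqad ezvxz
Hunk 4: at line 5 remove [qvuwp,lww,ktzkl] add [xuz,uhs] -> 9 lines: bwcf iiyay poak klew etve xuz uhs aqad ezvxz
Hunk 5: at line 3 remove [etve,xuz,uhs] add [edxwy] -> 7 lines: bwcf iiyay poak klew edxwy aqad ezvxz
Final line 6: aqad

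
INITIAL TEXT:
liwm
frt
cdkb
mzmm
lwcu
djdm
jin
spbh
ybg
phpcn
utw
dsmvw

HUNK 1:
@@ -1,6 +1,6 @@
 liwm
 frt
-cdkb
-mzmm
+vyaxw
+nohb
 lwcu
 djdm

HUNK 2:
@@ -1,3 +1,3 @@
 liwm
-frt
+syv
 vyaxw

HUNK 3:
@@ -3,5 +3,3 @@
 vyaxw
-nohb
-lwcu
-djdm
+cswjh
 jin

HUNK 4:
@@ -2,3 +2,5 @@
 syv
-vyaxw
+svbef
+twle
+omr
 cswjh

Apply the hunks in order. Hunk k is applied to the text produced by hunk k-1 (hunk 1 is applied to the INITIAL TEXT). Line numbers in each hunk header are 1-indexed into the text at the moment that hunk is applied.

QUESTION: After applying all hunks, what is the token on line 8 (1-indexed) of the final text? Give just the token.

Answer: spbh

Derivation:
Hunk 1: at line 1 remove [cdkb,mzmm] add [vyaxw,nohb] -> 12 lines: liwm frt vyaxw nohb lwcu djdm jin spbh ybg phpcn utw dsmvw
Hunk 2: at line 1 remove [frt] add [syv] -> 12 lines: liwm syv vyaxw nohb lwcu djdm jin spbh ybg phpcn utw dsmvw
Hunk 3: at line 3 remove [nohb,lwcu,djdm] add [cswjh] -> 10 lines: liwm syv vyaxw cswjh jin spbh ybg phpcn utw dsmvw
Hunk 4: at line 2 remove [vyaxw] add [svbef,twle,omr] -> 12 lines: liwm syv svbef twle omr cswjh jin spbh ybg phpcn utw dsmvw
Final line 8: spbh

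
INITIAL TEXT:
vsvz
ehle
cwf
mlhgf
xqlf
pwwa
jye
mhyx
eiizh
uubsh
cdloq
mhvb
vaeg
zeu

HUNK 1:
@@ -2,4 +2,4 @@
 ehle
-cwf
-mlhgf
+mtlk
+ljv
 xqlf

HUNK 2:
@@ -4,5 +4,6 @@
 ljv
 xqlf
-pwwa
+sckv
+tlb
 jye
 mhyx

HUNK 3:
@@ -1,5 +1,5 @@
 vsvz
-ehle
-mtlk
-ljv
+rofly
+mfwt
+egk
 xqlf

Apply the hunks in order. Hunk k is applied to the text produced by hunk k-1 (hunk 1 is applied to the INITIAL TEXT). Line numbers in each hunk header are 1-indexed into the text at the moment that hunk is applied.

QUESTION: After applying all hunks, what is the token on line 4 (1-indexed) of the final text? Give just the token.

Hunk 1: at line 2 remove [cwf,mlhgf] add [mtlk,ljv] -> 14 lines: vsvz ehle mtlk ljv xqlf pwwa jye mhyx eiizh uubsh cdloq mhvb vaeg zeu
Hunk 2: at line 4 remove [pwwa] add [sckv,tlb] -> 15 lines: vsvz ehle mtlk ljv xqlf sckv tlb jye mhyx eiizh uubsh cdloq mhvb vaeg zeu
Hunk 3: at line 1 remove [ehle,mtlk,ljv] add [rofly,mfwt,egk] -> 15 lines: vsvz rofly mfwt egk xqlf sckv tlb jye mhyx eiizh uubsh cdloq mhvb vaeg zeu
Final line 4: egk

Answer: egk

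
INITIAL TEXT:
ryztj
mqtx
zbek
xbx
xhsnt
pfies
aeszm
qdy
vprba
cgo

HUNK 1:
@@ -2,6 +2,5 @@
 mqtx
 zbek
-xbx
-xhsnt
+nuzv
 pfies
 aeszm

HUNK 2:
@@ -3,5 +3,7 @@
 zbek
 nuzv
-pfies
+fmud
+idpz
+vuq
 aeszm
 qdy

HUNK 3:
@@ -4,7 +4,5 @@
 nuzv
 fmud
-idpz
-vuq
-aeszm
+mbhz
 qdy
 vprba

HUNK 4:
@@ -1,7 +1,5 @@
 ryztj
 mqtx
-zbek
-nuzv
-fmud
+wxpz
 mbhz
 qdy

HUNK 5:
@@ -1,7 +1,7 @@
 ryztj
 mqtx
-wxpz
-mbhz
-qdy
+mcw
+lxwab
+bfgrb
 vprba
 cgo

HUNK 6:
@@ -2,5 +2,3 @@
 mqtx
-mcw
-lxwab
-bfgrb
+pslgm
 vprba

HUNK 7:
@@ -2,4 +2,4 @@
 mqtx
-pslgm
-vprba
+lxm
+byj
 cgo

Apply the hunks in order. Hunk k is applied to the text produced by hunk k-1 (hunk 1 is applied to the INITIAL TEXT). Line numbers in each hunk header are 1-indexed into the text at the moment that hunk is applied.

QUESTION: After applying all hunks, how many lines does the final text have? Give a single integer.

Hunk 1: at line 2 remove [xbx,xhsnt] add [nuzv] -> 9 lines: ryztj mqtx zbek nuzv pfies aeszm qdy vprba cgo
Hunk 2: at line 3 remove [pfies] add [fmud,idpz,vuq] -> 11 lines: ryztj mqtx zbek nuzv fmud idpz vuq aeszm qdy vprba cgo
Hunk 3: at line 4 remove [idpz,vuq,aeszm] add [mbhz] -> 9 lines: ryztj mqtx zbek nuzv fmud mbhz qdy vprba cgo
Hunk 4: at line 1 remove [zbek,nuzv,fmud] add [wxpz] -> 7 lines: ryztj mqtx wxpz mbhz qdy vprba cgo
Hunk 5: at line 1 remove [wxpz,mbhz,qdy] add [mcw,lxwab,bfgrb] -> 7 lines: ryztj mqtx mcw lxwab bfgrb vprba cgo
Hunk 6: at line 2 remove [mcw,lxwab,bfgrb] add [pslgm] -> 5 lines: ryztj mqtx pslgm vprba cgo
Hunk 7: at line 2 remove [pslgm,vprba] add [lxm,byj] -> 5 lines: ryztj mqtx lxm byj cgo
Final line count: 5

Answer: 5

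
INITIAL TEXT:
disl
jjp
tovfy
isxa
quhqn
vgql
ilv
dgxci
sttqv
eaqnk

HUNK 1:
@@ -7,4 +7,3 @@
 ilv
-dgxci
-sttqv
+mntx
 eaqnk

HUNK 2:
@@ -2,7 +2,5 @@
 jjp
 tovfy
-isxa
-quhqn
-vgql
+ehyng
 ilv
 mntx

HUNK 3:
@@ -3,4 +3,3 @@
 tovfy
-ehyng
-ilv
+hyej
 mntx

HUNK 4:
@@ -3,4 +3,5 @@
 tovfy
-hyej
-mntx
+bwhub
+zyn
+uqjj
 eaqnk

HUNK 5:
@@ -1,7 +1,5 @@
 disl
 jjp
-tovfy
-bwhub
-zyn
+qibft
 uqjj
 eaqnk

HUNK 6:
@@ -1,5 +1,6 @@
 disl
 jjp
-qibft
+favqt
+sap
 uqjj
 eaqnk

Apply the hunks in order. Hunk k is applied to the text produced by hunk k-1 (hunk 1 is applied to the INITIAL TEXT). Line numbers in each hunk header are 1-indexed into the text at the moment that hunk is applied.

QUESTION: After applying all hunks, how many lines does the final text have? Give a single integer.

Answer: 6

Derivation:
Hunk 1: at line 7 remove [dgxci,sttqv] add [mntx] -> 9 lines: disl jjp tovfy isxa quhqn vgql ilv mntx eaqnk
Hunk 2: at line 2 remove [isxa,quhqn,vgql] add [ehyng] -> 7 lines: disl jjp tovfy ehyng ilv mntx eaqnk
Hunk 3: at line 3 remove [ehyng,ilv] add [hyej] -> 6 lines: disl jjp tovfy hyej mntx eaqnk
Hunk 4: at line 3 remove [hyej,mntx] add [bwhub,zyn,uqjj] -> 7 lines: disl jjp tovfy bwhub zyn uqjj eaqnk
Hunk 5: at line 1 remove [tovfy,bwhub,zyn] add [qibft] -> 5 lines: disl jjp qibft uqjj eaqnk
Hunk 6: at line 1 remove [qibft] add [favqt,sap] -> 6 lines: disl jjp favqt sap uqjj eaqnk
Final line count: 6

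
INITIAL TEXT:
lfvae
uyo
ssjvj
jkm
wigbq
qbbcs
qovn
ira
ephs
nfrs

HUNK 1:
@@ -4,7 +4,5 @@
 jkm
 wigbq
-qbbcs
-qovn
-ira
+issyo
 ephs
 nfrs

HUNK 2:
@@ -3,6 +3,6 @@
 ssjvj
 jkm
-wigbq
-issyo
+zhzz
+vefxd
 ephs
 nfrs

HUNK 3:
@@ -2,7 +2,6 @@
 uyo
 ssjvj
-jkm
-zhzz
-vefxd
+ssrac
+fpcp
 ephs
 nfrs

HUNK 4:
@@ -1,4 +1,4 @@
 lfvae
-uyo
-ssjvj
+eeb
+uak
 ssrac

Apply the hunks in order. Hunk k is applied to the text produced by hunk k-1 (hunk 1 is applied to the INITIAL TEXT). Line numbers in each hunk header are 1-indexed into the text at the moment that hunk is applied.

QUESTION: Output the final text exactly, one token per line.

Answer: lfvae
eeb
uak
ssrac
fpcp
ephs
nfrs

Derivation:
Hunk 1: at line 4 remove [qbbcs,qovn,ira] add [issyo] -> 8 lines: lfvae uyo ssjvj jkm wigbq issyo ephs nfrs
Hunk 2: at line 3 remove [wigbq,issyo] add [zhzz,vefxd] -> 8 lines: lfvae uyo ssjvj jkm zhzz vefxd ephs nfrs
Hunk 3: at line 2 remove [jkm,zhzz,vefxd] add [ssrac,fpcp] -> 7 lines: lfvae uyo ssjvj ssrac fpcp ephs nfrs
Hunk 4: at line 1 remove [uyo,ssjvj] add [eeb,uak] -> 7 lines: lfvae eeb uak ssrac fpcp ephs nfrs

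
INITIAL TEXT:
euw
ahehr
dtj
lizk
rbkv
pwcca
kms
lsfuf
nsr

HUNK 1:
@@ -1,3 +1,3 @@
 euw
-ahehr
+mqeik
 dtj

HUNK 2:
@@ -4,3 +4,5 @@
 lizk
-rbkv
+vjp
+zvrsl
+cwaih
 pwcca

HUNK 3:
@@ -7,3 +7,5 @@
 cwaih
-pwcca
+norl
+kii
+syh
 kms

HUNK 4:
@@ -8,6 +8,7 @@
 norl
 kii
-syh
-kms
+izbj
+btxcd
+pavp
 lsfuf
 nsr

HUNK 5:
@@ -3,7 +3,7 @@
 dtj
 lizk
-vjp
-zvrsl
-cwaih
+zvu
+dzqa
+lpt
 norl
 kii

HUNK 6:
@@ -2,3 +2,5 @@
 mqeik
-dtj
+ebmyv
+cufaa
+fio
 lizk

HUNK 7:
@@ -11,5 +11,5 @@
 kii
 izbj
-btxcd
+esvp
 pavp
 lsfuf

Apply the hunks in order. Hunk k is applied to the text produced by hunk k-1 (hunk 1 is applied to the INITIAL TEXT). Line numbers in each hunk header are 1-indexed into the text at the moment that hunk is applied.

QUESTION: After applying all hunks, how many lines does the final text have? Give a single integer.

Answer: 16

Derivation:
Hunk 1: at line 1 remove [ahehr] add [mqeik] -> 9 lines: euw mqeik dtj lizk rbkv pwcca kms lsfuf nsr
Hunk 2: at line 4 remove [rbkv] add [vjp,zvrsl,cwaih] -> 11 lines: euw mqeik dtj lizk vjp zvrsl cwaih pwcca kms lsfuf nsr
Hunk 3: at line 7 remove [pwcca] add [norl,kii,syh] -> 13 lines: euw mqeik dtj lizk vjp zvrsl cwaih norl kii syh kms lsfuf nsr
Hunk 4: at line 8 remove [syh,kms] add [izbj,btxcd,pavp] -> 14 lines: euw mqeik dtj lizk vjp zvrsl cwaih norl kii izbj btxcd pavp lsfuf nsr
Hunk 5: at line 3 remove [vjp,zvrsl,cwaih] add [zvu,dzqa,lpt] -> 14 lines: euw mqeik dtj lizk zvu dzqa lpt norl kii izbj btxcd pavp lsfuf nsr
Hunk 6: at line 2 remove [dtj] add [ebmyv,cufaa,fio] -> 16 lines: euw mqeik ebmyv cufaa fio lizk zvu dzqa lpt norl kii izbj btxcd pavp lsfuf nsr
Hunk 7: at line 11 remove [btxcd] add [esvp] -> 16 lines: euw mqeik ebmyv cufaa fio lizk zvu dzqa lpt norl kii izbj esvp pavp lsfuf nsr
Final line count: 16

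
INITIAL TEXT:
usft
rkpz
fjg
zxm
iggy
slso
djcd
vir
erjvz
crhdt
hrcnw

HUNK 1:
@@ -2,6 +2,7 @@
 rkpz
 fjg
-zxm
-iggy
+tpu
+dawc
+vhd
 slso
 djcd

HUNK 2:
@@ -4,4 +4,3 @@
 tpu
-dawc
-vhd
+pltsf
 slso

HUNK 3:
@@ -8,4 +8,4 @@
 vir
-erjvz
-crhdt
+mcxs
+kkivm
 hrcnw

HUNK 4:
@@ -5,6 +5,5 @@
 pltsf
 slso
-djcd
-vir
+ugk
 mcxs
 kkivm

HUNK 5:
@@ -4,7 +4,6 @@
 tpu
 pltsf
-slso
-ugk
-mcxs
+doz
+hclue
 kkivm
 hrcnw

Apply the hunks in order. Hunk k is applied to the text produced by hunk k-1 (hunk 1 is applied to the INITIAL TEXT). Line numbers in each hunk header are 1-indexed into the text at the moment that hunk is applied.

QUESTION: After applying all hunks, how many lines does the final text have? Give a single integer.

Hunk 1: at line 2 remove [zxm,iggy] add [tpu,dawc,vhd] -> 12 lines: usft rkpz fjg tpu dawc vhd slso djcd vir erjvz crhdt hrcnw
Hunk 2: at line 4 remove [dawc,vhd] add [pltsf] -> 11 lines: usft rkpz fjg tpu pltsf slso djcd vir erjvz crhdt hrcnw
Hunk 3: at line 8 remove [erjvz,crhdt] add [mcxs,kkivm] -> 11 lines: usft rkpz fjg tpu pltsf slso djcd vir mcxs kkivm hrcnw
Hunk 4: at line 5 remove [djcd,vir] add [ugk] -> 10 lines: usft rkpz fjg tpu pltsf slso ugk mcxs kkivm hrcnw
Hunk 5: at line 4 remove [slso,ugk,mcxs] add [doz,hclue] -> 9 lines: usft rkpz fjg tpu pltsf doz hclue kkivm hrcnw
Final line count: 9

Answer: 9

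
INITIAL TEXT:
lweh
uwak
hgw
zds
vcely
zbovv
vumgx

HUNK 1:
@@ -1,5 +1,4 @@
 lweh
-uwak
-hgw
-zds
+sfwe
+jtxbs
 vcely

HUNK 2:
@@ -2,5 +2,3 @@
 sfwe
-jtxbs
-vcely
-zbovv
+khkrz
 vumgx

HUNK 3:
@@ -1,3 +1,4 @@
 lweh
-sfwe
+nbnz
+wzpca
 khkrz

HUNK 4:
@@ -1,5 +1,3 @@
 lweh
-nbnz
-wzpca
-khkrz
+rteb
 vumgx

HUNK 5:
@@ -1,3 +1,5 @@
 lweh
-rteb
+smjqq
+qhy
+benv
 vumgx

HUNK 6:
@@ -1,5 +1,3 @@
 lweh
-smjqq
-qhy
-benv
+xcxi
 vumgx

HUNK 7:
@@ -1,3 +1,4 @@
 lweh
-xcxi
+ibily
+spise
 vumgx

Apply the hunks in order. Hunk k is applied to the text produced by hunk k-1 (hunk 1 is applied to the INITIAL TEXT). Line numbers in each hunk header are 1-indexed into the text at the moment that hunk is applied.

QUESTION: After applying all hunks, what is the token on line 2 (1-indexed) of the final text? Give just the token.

Hunk 1: at line 1 remove [uwak,hgw,zds] add [sfwe,jtxbs] -> 6 lines: lweh sfwe jtxbs vcely zbovv vumgx
Hunk 2: at line 2 remove [jtxbs,vcely,zbovv] add [khkrz] -> 4 lines: lweh sfwe khkrz vumgx
Hunk 3: at line 1 remove [sfwe] add [nbnz,wzpca] -> 5 lines: lweh nbnz wzpca khkrz vumgx
Hunk 4: at line 1 remove [nbnz,wzpca,khkrz] add [rteb] -> 3 lines: lweh rteb vumgx
Hunk 5: at line 1 remove [rteb] add [smjqq,qhy,benv] -> 5 lines: lweh smjqq qhy benv vumgx
Hunk 6: at line 1 remove [smjqq,qhy,benv] add [xcxi] -> 3 lines: lweh xcxi vumgx
Hunk 7: at line 1 remove [xcxi] add [ibily,spise] -> 4 lines: lweh ibily spise vumgx
Final line 2: ibily

Answer: ibily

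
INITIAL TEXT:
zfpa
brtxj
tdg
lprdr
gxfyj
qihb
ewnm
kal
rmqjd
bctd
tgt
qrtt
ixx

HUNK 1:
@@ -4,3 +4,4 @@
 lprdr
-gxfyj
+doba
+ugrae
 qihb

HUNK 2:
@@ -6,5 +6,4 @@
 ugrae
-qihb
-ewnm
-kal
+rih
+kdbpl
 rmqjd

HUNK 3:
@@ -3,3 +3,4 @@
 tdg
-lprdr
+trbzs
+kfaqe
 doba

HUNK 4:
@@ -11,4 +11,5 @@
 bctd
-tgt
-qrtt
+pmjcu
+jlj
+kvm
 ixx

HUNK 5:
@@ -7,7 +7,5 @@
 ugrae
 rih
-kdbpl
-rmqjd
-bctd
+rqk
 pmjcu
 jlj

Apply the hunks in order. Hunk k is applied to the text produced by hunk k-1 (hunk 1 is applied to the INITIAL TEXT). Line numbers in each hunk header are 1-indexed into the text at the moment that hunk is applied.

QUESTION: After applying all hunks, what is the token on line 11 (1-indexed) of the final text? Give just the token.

Hunk 1: at line 4 remove [gxfyj] add [doba,ugrae] -> 14 lines: zfpa brtxj tdg lprdr doba ugrae qihb ewnm kal rmqjd bctd tgt qrtt ixx
Hunk 2: at line 6 remove [qihb,ewnm,kal] add [rih,kdbpl] -> 13 lines: zfpa brtxj tdg lprdr doba ugrae rih kdbpl rmqjd bctd tgt qrtt ixx
Hunk 3: at line 3 remove [lprdr] add [trbzs,kfaqe] -> 14 lines: zfpa brtxj tdg trbzs kfaqe doba ugrae rih kdbpl rmqjd bctd tgt qrtt ixx
Hunk 4: at line 11 remove [tgt,qrtt] add [pmjcu,jlj,kvm] -> 15 lines: zfpa brtxj tdg trbzs kfaqe doba ugrae rih kdbpl rmqjd bctd pmjcu jlj kvm ixx
Hunk 5: at line 7 remove [kdbpl,rmqjd,bctd] add [rqk] -> 13 lines: zfpa brtxj tdg trbzs kfaqe doba ugrae rih rqk pmjcu jlj kvm ixx
Final line 11: jlj

Answer: jlj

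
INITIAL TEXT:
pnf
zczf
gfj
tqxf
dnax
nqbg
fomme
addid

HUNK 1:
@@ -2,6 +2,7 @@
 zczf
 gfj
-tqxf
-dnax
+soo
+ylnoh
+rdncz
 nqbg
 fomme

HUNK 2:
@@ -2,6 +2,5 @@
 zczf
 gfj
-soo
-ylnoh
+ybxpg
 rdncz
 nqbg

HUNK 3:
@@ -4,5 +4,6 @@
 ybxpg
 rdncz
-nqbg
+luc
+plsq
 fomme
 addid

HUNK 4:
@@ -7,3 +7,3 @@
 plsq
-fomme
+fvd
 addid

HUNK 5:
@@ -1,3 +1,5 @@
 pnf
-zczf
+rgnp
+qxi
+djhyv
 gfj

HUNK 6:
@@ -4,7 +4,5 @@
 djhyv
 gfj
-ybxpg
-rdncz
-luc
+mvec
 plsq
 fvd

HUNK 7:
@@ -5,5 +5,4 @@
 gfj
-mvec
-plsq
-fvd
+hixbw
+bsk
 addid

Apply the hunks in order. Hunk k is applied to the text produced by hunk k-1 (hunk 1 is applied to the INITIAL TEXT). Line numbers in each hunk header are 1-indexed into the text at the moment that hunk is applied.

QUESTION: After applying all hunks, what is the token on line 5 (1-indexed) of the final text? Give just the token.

Hunk 1: at line 2 remove [tqxf,dnax] add [soo,ylnoh,rdncz] -> 9 lines: pnf zczf gfj soo ylnoh rdncz nqbg fomme addid
Hunk 2: at line 2 remove [soo,ylnoh] add [ybxpg] -> 8 lines: pnf zczf gfj ybxpg rdncz nqbg fomme addid
Hunk 3: at line 4 remove [nqbg] add [luc,plsq] -> 9 lines: pnf zczf gfj ybxpg rdncz luc plsq fomme addid
Hunk 4: at line 7 remove [fomme] add [fvd] -> 9 lines: pnf zczf gfj ybxpg rdncz luc plsq fvd addid
Hunk 5: at line 1 remove [zczf] add [rgnp,qxi,djhyv] -> 11 lines: pnf rgnp qxi djhyv gfj ybxpg rdncz luc plsq fvd addid
Hunk 6: at line 4 remove [ybxpg,rdncz,luc] add [mvec] -> 9 lines: pnf rgnp qxi djhyv gfj mvec plsq fvd addid
Hunk 7: at line 5 remove [mvec,plsq,fvd] add [hixbw,bsk] -> 8 lines: pnf rgnp qxi djhyv gfj hixbw bsk addid
Final line 5: gfj

Answer: gfj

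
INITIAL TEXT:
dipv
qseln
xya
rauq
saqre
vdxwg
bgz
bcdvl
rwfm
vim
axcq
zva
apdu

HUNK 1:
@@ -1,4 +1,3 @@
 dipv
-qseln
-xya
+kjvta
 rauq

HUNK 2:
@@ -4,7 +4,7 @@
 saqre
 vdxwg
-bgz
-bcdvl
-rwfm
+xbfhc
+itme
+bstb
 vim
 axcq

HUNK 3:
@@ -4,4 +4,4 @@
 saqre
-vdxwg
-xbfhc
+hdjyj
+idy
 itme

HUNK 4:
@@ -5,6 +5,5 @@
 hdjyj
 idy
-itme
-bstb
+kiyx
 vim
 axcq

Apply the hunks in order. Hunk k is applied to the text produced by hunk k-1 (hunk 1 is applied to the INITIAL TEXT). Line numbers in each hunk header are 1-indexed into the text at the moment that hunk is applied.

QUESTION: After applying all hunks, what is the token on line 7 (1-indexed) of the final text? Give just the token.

Answer: kiyx

Derivation:
Hunk 1: at line 1 remove [qseln,xya] add [kjvta] -> 12 lines: dipv kjvta rauq saqre vdxwg bgz bcdvl rwfm vim axcq zva apdu
Hunk 2: at line 4 remove [bgz,bcdvl,rwfm] add [xbfhc,itme,bstb] -> 12 lines: dipv kjvta rauq saqre vdxwg xbfhc itme bstb vim axcq zva apdu
Hunk 3: at line 4 remove [vdxwg,xbfhc] add [hdjyj,idy] -> 12 lines: dipv kjvta rauq saqre hdjyj idy itme bstb vim axcq zva apdu
Hunk 4: at line 5 remove [itme,bstb] add [kiyx] -> 11 lines: dipv kjvta rauq saqre hdjyj idy kiyx vim axcq zva apdu
Final line 7: kiyx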